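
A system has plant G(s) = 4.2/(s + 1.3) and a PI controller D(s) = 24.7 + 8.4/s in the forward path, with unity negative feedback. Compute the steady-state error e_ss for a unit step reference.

0

The open loop D(s)G(s) has a pole at the origin (type 1), so the static position error constant is infinite and e_ss = 1/(1+∞) = 0.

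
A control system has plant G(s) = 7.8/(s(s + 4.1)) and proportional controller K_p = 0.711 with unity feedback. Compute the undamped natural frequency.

ω_n = 2.35 rad/s

With unity feedback the closed-loop characteristic equation is s² + 4.1s + 0.711·7.8 = s² + 4.1s + 5.546 = 0.
Matching s² + 2ζω_n s + ω_n²: ω_n = √5.546 = 2.355 rad/s and 2ζω_n = 4.1, so ζ = 4.1/(2·2.355) = 0.871.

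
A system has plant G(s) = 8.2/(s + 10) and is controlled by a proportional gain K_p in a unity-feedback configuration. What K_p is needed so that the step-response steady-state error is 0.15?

K_p = 6.91

For a type-0 loop with proportional control, e_ss = 1/(1 + K_p·G(0)).
G(0) = 0.82. Require 1/(1 + K_p·0.82) = 0.15, so 1 + 0.82·K_p = 6.667.
K_p = (6.667 − 1)/0.82 = 6.91.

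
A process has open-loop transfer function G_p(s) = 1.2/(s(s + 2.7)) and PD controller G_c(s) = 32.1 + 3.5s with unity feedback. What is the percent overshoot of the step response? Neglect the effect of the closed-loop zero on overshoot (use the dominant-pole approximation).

Forward path: (32.1 + 3.5s)·1.2/(s(s+2.7)). The closed-loop characteristic equation is s² + (2.7 + 1.2·3.5)s + 1.2·32.1 = 0.
That is s² + 6.9s + 38.52 = 0, so ω_n = 6.206 rad/s and ζ = 6.9/(2·6.206) = 0.5559.
%OS = 100·exp(−πζ/√(1−ζ²)) = 12.2%.

12.2%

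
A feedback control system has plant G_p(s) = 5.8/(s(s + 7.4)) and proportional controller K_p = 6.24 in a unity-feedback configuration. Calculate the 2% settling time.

T_s ≈ 1.08 s

Closed-loop characteristic equation: s² + 7.4s + 36.19 = 0, so ω_n = 6.016 rad/s and ζ = 7.4/(2·6.016) = 0.615.
2% settling time T_s ≈ 4/(ζω_n) = 4/3.7 = 1.08 s.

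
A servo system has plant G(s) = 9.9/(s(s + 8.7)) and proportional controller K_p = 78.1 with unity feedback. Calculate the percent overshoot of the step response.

60.8%

The closed-loop denominator s² + 8.7s + 773.2 gives ω_n = √773.2 = 27.81 and ζ = 8.7/(2ω_n) = 0.1564.
%OS = 100·exp(−πζ/√(1−ζ²)) = 100·exp(−π·0.1564/√0.9755) = 60.8%.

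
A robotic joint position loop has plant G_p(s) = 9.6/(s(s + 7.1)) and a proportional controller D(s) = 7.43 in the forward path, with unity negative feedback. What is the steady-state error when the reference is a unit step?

The open loop D(s)G_p(s) has a pole at the origin (type 1), so the static position error constant is infinite and e_ss = 1/(1+∞) = 0.

0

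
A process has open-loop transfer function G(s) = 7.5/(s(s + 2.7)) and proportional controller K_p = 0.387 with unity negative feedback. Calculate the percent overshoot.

1.69%

Closed-loop characteristic equation: s² + 2.7s + 2.902 = 0, so ω_n = 1.704 rad/s and ζ = 2.7/(2·1.704) = 0.7924.
%OS = 100·exp(−πζ/√(1−ζ²)) = 100·exp(−π·0.7924/√0.3721) = 1.69%.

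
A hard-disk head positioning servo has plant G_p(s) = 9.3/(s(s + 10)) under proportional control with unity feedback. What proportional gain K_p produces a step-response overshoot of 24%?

K_p = 15.7

From %OS = 100·exp(−πζ/√(1−ζ²)) = 24%, ζ = −ln(0.24)/√(π²+ln²(0.24)) = 0.4136.
Characteristic equation s² + 10s + 9.3K_p = 0 gives ζ = 10/(2√(9.3K_p)).
Setting ζ = 0.4136: √(9.3K_p) = 10/(2·0.4136) = 12.09, so K_p = 146.1/9.3 = 15.7.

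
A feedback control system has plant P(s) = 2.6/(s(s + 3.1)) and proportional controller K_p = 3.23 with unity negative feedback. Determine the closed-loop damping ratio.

ζ = 0.535

With unity feedback the closed-loop characteristic equation is s² + 3.1s + 3.23·2.6 = s² + 3.1s + 8.398 = 0.
Matching s² + 2ζω_n s + ω_n²: ω_n = √8.398 = 2.898 rad/s and 2ζω_n = 3.1, so ζ = 3.1/(2·2.898) = 0.535.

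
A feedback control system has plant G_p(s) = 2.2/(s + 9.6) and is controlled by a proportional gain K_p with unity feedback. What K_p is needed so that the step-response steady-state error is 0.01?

K_p = 432

For a type-0 loop with proportional control, e_ss = 1/(1 + K_p·G_p(0)).
G_p(0) = 0.2292. Require 1/(1 + K_p·0.2292) = 0.01, so 1 + 0.2292·K_p = 100.
K_p = (100 − 1)/0.2292 = 432.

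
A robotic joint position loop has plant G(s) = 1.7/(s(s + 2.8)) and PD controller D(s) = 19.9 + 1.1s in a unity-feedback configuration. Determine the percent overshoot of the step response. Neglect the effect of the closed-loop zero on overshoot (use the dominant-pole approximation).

Forward path: (19.9 + 1.1s)·1.7/(s(s+2.8)). The closed-loop characteristic equation is s² + (2.8 + 1.7·1.1)s + 1.7·19.9 = 0.
That is s² + 4.67s + 33.83 = 0, so ω_n = 5.816 rad/s and ζ = 4.67/(2·5.816) = 0.4015.
%OS = 100·exp(−πζ/√(1−ζ²)) = 25.2%.

25.2%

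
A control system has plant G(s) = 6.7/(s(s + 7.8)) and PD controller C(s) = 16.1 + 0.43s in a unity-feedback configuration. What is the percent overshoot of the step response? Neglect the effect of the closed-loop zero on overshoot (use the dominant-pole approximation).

15.2%

Forward path: (16.1 + 0.43s)·6.7/(s(s+7.8)). The closed-loop characteristic equation is s² + (7.8 + 6.7·0.43)s + 6.7·16.1 = 0.
That is s² + 10.68s + 107.9 = 0, so ω_n = 10.39 rad/s and ζ = 10.68/(2·10.39) = 0.5142.
%OS = 100·exp(−πζ/√(1−ζ²)) = 15.2%.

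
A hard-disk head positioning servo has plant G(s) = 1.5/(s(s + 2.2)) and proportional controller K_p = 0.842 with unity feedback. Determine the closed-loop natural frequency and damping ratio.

The closed-loop denominator is s(s+2.2) + 0.842·1.5 = s² + 2.2s + 1.263.
So ω_n² = 1.263 ⇒ ω_n = 1.124 rad/s, and ζ = 2.2/(2ω_n) = 0.979.

ω_n = 1.12 rad/s, ζ = 0.979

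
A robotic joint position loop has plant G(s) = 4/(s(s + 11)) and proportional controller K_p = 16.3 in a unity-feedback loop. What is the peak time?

From 1 + K_pG(s) = 0: s² + 11s + 65.2 = 0 ⇒ ω_n = 8.075, ζ = 0.6811.
Damped frequency ω_d = ω_n√(1−ζ²) = 5.912 rad/s, so peak time T_p = π/ω_d = 0.531 s.

T_p = 0.531 s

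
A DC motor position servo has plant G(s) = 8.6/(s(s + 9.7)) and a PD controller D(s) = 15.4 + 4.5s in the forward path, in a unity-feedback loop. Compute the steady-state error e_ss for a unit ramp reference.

The loop has one pole at the origin (type 1). Velocity error constant K_v = lim_{s→0} s·D(s)G(s) = 15.4·8.6/9.7 = 13.65.
Steady-state error to a unit ramp: e_ss = 1/K_v = 0.0732.

0.0732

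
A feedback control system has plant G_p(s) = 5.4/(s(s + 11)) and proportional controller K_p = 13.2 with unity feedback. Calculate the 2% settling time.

The closed-loop denominator s² + 11s + 71.28 gives ω_n = √71.28 = 8.443 and ζ = 11/(2ω_n) = 0.6514.
2% settling time T_s ≈ 4/(ζω_n) = 4/5.5 = 0.727 s.

T_s ≈ 0.727 s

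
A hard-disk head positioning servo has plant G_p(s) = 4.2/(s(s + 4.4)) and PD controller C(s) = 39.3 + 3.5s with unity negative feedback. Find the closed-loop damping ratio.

ζ = 0.743

Forward path: (39.3 + 3.5s)·4.2/(s(s+4.4)). The closed-loop characteristic equation is s² + (4.4 + 4.2·3.5)s + 4.2·39.3 = 0.
That is s² + 19.1s + 165.1 = 0, so ω_n = 12.85 rad/s and ζ = 19.1/(2·12.85) = 0.7433.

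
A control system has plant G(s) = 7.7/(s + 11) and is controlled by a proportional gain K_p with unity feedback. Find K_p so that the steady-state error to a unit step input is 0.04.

K_p = 34.3

The loop is type 0, so e_ss(step) = 1/(1 + K_pos) with K_pos = K_p·G(0).
G(0) = 0.7. Require 1/(1 + K_p·0.7) = 0.04, so 1 + 0.7·K_p = 25.
K_p = (25 − 1)/0.7 = 34.3.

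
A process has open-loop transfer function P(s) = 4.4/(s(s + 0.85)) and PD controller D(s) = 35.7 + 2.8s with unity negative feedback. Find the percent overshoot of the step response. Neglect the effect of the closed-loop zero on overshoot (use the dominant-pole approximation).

14.4%

Forward path: (35.7 + 2.8s)·4.4/(s(s+0.85)). The closed-loop characteristic equation is s² + (0.85 + 4.4·2.8)s + 4.4·35.7 = 0.
That is s² + 13.17s + 157.1 = 0, so ω_n = 12.53 rad/s and ζ = 13.17/(2·12.53) = 0.5254.
%OS = 100·exp(−πζ/√(1−ζ²)) = 14.4%.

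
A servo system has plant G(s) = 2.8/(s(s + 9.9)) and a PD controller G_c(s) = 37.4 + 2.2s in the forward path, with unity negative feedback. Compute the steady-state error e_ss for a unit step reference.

The open loop G_c(s)G(s) has a pole at the origin (type 1), so the static position error constant is infinite and e_ss = 1/(1+∞) = 0.

0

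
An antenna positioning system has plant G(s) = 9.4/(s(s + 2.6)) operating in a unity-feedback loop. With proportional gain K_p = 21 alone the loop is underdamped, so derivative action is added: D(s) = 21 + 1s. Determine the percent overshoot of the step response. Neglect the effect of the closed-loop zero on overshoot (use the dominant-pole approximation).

22.7%

Forward path: (21 + 1s)·9.4/(s(s+2.6)). The closed-loop characteristic equation is s² + (2.6 + 9.4·1)s + 9.4·21 = 0.
That is s² + 12s + 197.4 = 0, so ω_n = 14.05 rad/s and ζ = 12/(2·14.05) = 0.427.
%OS = 100·exp(−πζ/√(1−ζ²)) = 22.7%.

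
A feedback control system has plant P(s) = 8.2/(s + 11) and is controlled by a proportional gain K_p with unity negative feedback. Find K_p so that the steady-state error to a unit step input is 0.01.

K_p = 133

Steady-state error for a unit step on this type-0 loop is 1/(1 + K_p·P(0)).
P(0) = 0.7455. Require 1/(1 + K_p·0.7455) = 0.01, so 1 + 0.7455·K_p = 100.
K_p = (100 − 1)/0.7455 = 133.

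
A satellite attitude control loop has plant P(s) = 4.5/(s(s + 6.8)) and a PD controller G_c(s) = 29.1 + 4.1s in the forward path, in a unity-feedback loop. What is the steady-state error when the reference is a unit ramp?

The loop has one pole at the origin (type 1). Velocity error constant K_v = lim_{s→0} s·G_c(s)P(s) = 29.1·4.5/6.8 = 19.26.
Steady-state error to a unit ramp: e_ss = 1/K_v = 0.0519.

0.0519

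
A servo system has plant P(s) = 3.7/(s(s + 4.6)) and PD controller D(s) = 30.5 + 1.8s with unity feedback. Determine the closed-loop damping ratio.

ζ = 0.53

Forward path: (30.5 + 1.8s)·3.7/(s(s+4.6)). The closed-loop characteristic equation is s² + (4.6 + 3.7·1.8)s + 3.7·30.5 = 0.
That is s² + 11.26s + 112.9 = 0, so ω_n = 10.62 rad/s and ζ = 11.26/(2·10.62) = 0.53.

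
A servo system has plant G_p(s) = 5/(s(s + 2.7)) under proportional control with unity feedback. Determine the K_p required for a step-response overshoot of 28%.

K_p = 2.58

From %OS = 100·exp(−πζ/√(1−ζ²)) = 28%, ζ = −ln(0.28)/√(π²+ln²(0.28)) = 0.3755.
Characteristic equation s² + 2.7s + 5K_p = 0 gives ζ = 2.7/(2√(5K_p)).
Setting ζ = 0.3755: √(5K_p) = 2.7/(2·0.3755) = 3.595, so K_p = 12.92/5 = 2.58.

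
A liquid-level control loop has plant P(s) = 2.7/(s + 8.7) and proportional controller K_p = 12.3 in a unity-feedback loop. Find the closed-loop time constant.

Closed-loop transfer function: T(s) = K_p·P(s)/(1 + K_p·P(s)) = 33.21/(s + 8.7 + 33.21) = 33.21/(s + 41.91).
Time constant τ = 1/41.91 = 0.0239 s.

τ = 0.0239 s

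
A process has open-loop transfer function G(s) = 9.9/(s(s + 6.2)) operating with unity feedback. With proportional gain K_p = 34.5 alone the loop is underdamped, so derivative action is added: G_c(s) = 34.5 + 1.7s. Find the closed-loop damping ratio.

ζ = 0.623

Forward path: (34.5 + 1.7s)·9.9/(s(s+6.2)). The closed-loop characteristic equation is s² + (6.2 + 9.9·1.7)s + 9.9·34.5 = 0.
That is s² + 23.03s + 341.6 = 0, so ω_n = 18.48 rad/s and ζ = 23.03/(2·18.48) = 0.6231.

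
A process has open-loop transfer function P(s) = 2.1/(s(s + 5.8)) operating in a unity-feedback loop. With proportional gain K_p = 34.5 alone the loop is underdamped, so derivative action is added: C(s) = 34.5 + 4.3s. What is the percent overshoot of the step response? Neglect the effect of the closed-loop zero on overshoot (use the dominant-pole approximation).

0.38%

Forward path: (34.5 + 4.3s)·2.1/(s(s+5.8)). The closed-loop characteristic equation is s² + (5.8 + 2.1·4.3)s + 2.1·34.5 = 0.
That is s² + 14.83s + 72.45 = 0, so ω_n = 8.512 rad/s and ζ = 14.83/(2·8.512) = 0.8711.
%OS = 100·exp(−πζ/√(1−ζ²)) = 0.38%.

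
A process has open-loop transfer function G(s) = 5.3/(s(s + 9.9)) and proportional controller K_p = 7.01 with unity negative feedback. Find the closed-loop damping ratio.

ζ = 0.812

1 + K_p·G(s) = 0 gives s² + 9.9s + 37.15 = 0.
Matching s² + 2ζω_n s + ω_n²: ω_n = √37.15 = 6.095 rad/s and 2ζω_n = 9.9, so ζ = 9.9/(2·6.095) = 0.812.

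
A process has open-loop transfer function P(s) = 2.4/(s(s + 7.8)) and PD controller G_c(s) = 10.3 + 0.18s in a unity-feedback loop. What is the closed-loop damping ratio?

Forward path: (10.3 + 0.18s)·2.4/(s(s+7.8)). The closed-loop characteristic equation is s² + (7.8 + 2.4·0.18)s + 2.4·10.3 = 0.
That is s² + 8.232s + 24.72 = 0, so ω_n = 4.972 rad/s and ζ = 8.232/(2·4.972) = 0.8278.

ζ = 0.828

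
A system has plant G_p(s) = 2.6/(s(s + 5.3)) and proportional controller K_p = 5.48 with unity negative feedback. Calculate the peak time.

The closed-loop denominator s² + 5.3s + 14.25 gives ω_n = √14.25 = 3.775 and ζ = 5.3/(2ω_n) = 0.7021.
Damped frequency ω_d = ω_n√(1−ζ²) = 2.688 rad/s, so peak time T_p = π/ω_d = 1.17 s.

T_p = 1.17 s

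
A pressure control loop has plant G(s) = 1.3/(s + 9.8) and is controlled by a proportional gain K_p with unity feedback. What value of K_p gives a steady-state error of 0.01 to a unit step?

The loop is type 0, so e_ss(step) = 1/(1 + K_pos) with K_pos = K_p·G(0).
G(0) = 0.1327. Require 1/(1 + K_p·0.1327) = 0.01, so 1 + 0.1327·K_p = 100.
K_p = (100 − 1)/0.1327 = 746.

K_p = 746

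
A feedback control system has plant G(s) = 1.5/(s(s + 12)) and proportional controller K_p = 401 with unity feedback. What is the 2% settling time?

The closed-loop denominator s² + 12s + 601.5 gives ω_n = √601.5 = 24.53 and ζ = 12/(2ω_n) = 0.2446.
2% settling time T_s ≈ 4/(ζω_n) = 4/6 = 0.667 s.

T_s ≈ 0.667 s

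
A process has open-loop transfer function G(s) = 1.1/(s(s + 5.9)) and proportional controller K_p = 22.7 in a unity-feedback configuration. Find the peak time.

T_p = 0.779 s

From 1 + K_pG(s) = 0: s² + 5.9s + 24.97 = 0 ⇒ ω_n = 4.997, ζ = 0.5904.
Damped frequency ω_d = ω_n√(1−ζ²) = 4.033 rad/s, so peak time T_p = π/ω_d = 0.779 s.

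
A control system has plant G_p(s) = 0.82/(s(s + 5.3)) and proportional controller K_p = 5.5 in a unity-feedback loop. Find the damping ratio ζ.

The closed-loop denominator is s(s+5.3) + 5.5·0.82 = s² + 5.3s + 4.51.
Matching s² + 2ζω_n s + ω_n²: ω_n = √4.51 = 2.124 rad/s and 2ζω_n = 5.3, so ζ = 5.3/(2·2.124) = 1.25.

ζ = 1.25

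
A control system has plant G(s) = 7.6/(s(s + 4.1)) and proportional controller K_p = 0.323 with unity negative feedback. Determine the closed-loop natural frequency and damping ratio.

With unity feedback the closed-loop characteristic equation is s² + 4.1s + 0.323·7.6 = s² + 4.1s + 2.455 = 0.
So ω_n² = 2.455 ⇒ ω_n = 1.567 rad/s, and ζ = 4.1/(2ω_n) = 1.31.

ω_n = 1.57 rad/s, ζ = 1.31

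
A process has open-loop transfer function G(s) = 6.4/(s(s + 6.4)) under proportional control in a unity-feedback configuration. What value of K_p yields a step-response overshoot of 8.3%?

From %OS = 100·exp(−πζ/√(1−ζ²)) = 8.3%, ζ = −ln(0.083)/√(π²+ln²(0.083)) = 0.621.
Characteristic equation s² + 6.4s + 6.4K_p = 0 gives ζ = 6.4/(2√(6.4K_p)).
Setting ζ = 0.621: √(6.4K_p) = 6.4/(2·0.621) = 5.153, so K_p = 26.55/6.4 = 4.15.

K_p = 4.15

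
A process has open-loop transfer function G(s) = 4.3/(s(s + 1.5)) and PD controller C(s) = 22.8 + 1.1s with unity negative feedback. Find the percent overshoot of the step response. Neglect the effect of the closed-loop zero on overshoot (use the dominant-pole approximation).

Forward path: (22.8 + 1.1s)·4.3/(s(s+1.5)). The closed-loop characteristic equation is s² + (1.5 + 4.3·1.1)s + 4.3·22.8 = 0.
That is s² + 6.23s + 98.04 = 0, so ω_n = 9.902 rad/s and ζ = 6.23/(2·9.902) = 0.3146.
%OS = 100·exp(−πζ/√(1−ζ²)) = 35.3%.

35.3%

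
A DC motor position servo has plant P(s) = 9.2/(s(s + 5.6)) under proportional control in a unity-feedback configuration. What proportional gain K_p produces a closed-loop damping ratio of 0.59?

K_p = 2.45

Closed-loop characteristic equation: s² + 5.6s + K_p·9.2 = 0.
So ω_n = √(9.2K_p) and 2ζω_n = 5.6, giving ζ = 5.6/(2√(9.2K_p)).
Setting ζ = 0.59: √(9.2K_p) = 5.6/(2·0.59) = 4.746, so K_p = 22.52/9.2 = 2.45.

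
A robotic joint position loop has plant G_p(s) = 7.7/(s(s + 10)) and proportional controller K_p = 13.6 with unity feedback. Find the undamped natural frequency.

1 + K_p·G_p(s) = 0 gives s² + 10s + 104.7 = 0.
So ω_n² = 104.7 ⇒ ω_n = 10.23 rad/s, and ζ = 10/(2ω_n) = 0.489.

ω_n = 10.2 rad/s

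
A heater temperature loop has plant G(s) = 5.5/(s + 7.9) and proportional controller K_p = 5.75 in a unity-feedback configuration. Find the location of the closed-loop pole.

Closed-loop transfer function: T(s) = K_p·G(s)/(1 + K_p·G(s)) = 31.62/(s + 7.9 + 31.62) = 31.62/(s + 39.52).
The closed-loop pole is at s = −39.52.

s = -39.52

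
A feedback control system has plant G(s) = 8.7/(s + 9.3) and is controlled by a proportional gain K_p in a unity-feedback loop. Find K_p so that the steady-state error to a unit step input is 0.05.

K_p = 20.3

The loop is type 0, so e_ss(step) = 1/(1 + K_pos) with K_pos = K_p·G(0).
G(0) = 0.9355. Require 1/(1 + K_p·0.9355) = 0.05, so 1 + 0.9355·K_p = 20.
K_p = (20 − 1)/0.9355 = 20.3.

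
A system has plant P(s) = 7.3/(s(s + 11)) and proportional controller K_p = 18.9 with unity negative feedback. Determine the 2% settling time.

T_s ≈ 0.727 s

From 1 + K_pP(s) = 0: s² + 11s + 138 = 0 ⇒ ω_n = 11.75, ζ = 0.4682.
2% settling time T_s ≈ 4/(ζω_n) = 4/5.5 = 0.727 s.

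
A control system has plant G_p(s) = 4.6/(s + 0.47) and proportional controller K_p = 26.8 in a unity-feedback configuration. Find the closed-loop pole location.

Closed-loop transfer function: T(s) = K_p·G_p(s)/(1 + K_p·G_p(s)) = 123.3/(s + 0.47 + 123.3) = 123.3/(s + 123.7).
The closed-loop pole is at s = −123.7.

s = -123.7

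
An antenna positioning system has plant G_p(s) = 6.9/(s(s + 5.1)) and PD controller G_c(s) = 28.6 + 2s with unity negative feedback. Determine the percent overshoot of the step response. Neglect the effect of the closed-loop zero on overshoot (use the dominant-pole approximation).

5.75%

Forward path: (28.6 + 2s)·6.9/(s(s+5.1)). The closed-loop characteristic equation is s² + (5.1 + 6.9·2)s + 6.9·28.6 = 0.
That is s² + 18.9s + 197.3 = 0, so ω_n = 14.05 rad/s and ζ = 18.9/(2·14.05) = 0.6727.
%OS = 100·exp(−πζ/√(1−ζ²)) = 5.75%.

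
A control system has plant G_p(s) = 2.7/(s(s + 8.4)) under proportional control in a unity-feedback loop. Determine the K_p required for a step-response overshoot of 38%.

From %OS = 100·exp(−πζ/√(1−ζ²)) = 38%, ζ = −ln(0.38)/√(π²+ln²(0.38)) = 0.2943.
Characteristic equation s² + 8.4s + 2.7K_p = 0 gives ζ = 8.4/(2√(2.7K_p)).
Setting ζ = 0.2943: √(2.7K_p) = 8.4/(2·0.2943) = 14.27, so K_p = 203.6/2.7 = 75.4.

K_p = 75.4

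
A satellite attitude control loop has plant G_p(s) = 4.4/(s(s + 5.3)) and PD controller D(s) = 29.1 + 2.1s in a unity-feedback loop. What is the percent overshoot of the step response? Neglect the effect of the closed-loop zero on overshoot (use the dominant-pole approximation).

Forward path: (29.1 + 2.1s)·4.4/(s(s+5.3)). The closed-loop characteristic equation is s² + (5.3 + 4.4·2.1)s + 4.4·29.1 = 0.
That is s² + 14.54s + 128 = 0, so ω_n = 11.32 rad/s and ζ = 14.54/(2·11.32) = 0.6425.
%OS = 100·exp(−πζ/√(1−ζ²)) = 7.18%.

7.18%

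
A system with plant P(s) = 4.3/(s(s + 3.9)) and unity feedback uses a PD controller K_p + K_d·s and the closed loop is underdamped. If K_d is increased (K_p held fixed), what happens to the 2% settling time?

decrease

Characteristic equation s² + (3.9 + 4.3K_d)s + 4.3K_p = 0: raising K_d increases ζω_n = (3.9+4.3K_d)/2 while the loop stays underdamped, so T_s ≈ 4/(ζω_n) decreases.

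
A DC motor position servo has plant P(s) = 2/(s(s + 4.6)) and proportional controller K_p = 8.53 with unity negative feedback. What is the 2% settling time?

T_s ≈ 1.74 s

From 1 + K_pP(s) = 0: s² + 4.6s + 17.06 = 0 ⇒ ω_n = 4.13, ζ = 0.5569.
2% settling time T_s ≈ 4/(ζω_n) = 4/2.3 = 1.74 s.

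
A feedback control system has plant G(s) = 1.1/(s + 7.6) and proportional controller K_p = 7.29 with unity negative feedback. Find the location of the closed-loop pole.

Closed-loop transfer function: T(s) = K_p·G(s)/(1 + K_p·G(s)) = 8.019/(s + 7.6 + 8.019) = 8.019/(s + 15.62).
The closed-loop pole is at s = −15.62.

s = -15.62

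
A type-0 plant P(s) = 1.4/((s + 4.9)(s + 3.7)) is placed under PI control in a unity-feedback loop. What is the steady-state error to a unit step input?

0

The PI controller's integrator makes the forward path type 1, so e_ss to a step is zero.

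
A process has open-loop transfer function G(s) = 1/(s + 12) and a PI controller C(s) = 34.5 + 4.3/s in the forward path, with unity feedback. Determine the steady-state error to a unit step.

0

The open loop C(s)G(s) has a pole at the origin (type 1), so the static position error constant is infinite and e_ss = 1/(1+∞) = 0.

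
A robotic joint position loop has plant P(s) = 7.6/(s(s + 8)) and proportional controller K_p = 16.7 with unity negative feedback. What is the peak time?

T_p = 0.298 s

Closed-loop characteristic equation: s² + 8s + 126.9 = 0, so ω_n = 11.27 rad/s and ζ = 8/(2·11.27) = 0.3551.
Damped frequency ω_d = ω_n√(1−ζ²) = 10.53 rad/s, so peak time T_p = π/ω_d = 0.298 s.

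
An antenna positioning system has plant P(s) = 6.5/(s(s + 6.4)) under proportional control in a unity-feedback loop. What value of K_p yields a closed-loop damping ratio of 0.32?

Closed-loop characteristic equation: s² + 6.4s + K_p·6.5 = 0.
So ω_n = √(6.5K_p) and 2ζω_n = 6.4, giving ζ = 6.4/(2√(6.5K_p)).
Setting ζ = 0.32: √(6.5K_p) = 6.4/(2·0.32) = 10, so K_p = 100/6.5 = 15.4.

K_p = 15.4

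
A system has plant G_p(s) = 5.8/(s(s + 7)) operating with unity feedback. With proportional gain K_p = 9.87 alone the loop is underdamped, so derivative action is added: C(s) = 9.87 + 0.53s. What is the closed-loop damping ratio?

ζ = 0.666

Forward path: (9.87 + 0.53s)·5.8/(s(s+7)). The closed-loop characteristic equation is s² + (7 + 5.8·0.53)s + 5.8·9.87 = 0.
That is s² + 10.07s + 57.25 = 0, so ω_n = 7.566 rad/s and ζ = 10.07/(2·7.566) = 0.6657.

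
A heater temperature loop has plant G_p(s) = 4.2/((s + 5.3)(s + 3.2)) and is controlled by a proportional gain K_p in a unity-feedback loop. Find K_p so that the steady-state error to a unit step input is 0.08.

For a type-0 loop with proportional control, e_ss = 1/(1 + K_p·G_p(0)).
G_p(0) = 0.2476. Require 1/(1 + K_p·0.2476) = 0.08, so 1 + 0.2476·K_p = 12.5.
K_p = (12.5 − 1)/0.2476 = 46.4.

K_p = 46.4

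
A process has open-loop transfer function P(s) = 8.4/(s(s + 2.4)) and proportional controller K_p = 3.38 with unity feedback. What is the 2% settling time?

T_s ≈ 3.33 s

The closed-loop denominator s² + 2.4s + 28.39 gives ω_n = √28.39 = 5.328 and ζ = 2.4/(2ω_n) = 0.2252.
2% settling time T_s ≈ 4/(ζω_n) = 4/1.2 = 3.33 s.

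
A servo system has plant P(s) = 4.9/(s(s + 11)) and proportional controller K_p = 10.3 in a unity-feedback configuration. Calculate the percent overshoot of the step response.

The closed-loop denominator s² + 11s + 50.47 gives ω_n = √50.47 = 7.104 and ζ = 11/(2ω_n) = 0.7742.
%OS = 100·exp(−πζ/√(1−ζ²)) = 100·exp(−π·0.7742/√0.4006) = 2.14%.

2.14%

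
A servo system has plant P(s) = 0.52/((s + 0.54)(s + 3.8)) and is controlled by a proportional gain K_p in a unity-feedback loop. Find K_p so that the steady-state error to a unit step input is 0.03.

For a type-0 loop with proportional control, e_ss = 1/(1 + K_p·P(0)).
P(0) = 0.2534. Require 1/(1 + K_p·0.2534) = 0.03, so 1 + 0.2534·K_p = 33.33.
K_p = (33.33 − 1)/0.2534 = 128.

K_p = 128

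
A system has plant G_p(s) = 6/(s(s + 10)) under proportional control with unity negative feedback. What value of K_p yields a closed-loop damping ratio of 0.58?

Closed-loop characteristic equation: s² + 10s + K_p·6 = 0.
So ω_n = √(6K_p) and 2ζω_n = 10, giving ζ = 10/(2√(6K_p)).
Setting ζ = 0.58: √(6K_p) = 10/(2·0.58) = 8.621, so K_p = 74.32/6 = 12.4.

K_p = 12.4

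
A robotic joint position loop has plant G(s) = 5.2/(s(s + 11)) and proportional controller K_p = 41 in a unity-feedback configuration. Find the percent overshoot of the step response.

Closed-loop characteristic equation: s² + 11s + 213.2 = 0, so ω_n = 14.6 rad/s and ζ = 11/(2·14.6) = 0.3767.
%OS = 100·exp(−πζ/√(1−ζ²)) = 100·exp(−π·0.3767/√0.8581) = 27.9%.

27.9%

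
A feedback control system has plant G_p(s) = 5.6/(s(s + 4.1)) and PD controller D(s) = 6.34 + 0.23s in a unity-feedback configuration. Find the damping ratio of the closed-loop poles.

Forward path: (6.34 + 0.23s)·5.6/(s(s+4.1)). The closed-loop characteristic equation is s² + (4.1 + 5.6·0.23)s + 5.6·6.34 = 0.
That is s² + 5.388s + 35.5 = 0, so ω_n = 5.959 rad/s and ζ = 5.388/(2·5.959) = 0.4521.

ζ = 0.452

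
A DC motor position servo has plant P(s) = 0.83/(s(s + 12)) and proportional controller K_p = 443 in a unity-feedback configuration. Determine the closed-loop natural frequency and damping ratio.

The closed-loop denominator is s(s+12) + 443·0.83 = s² + 12s + 367.7.
Matching s² + 2ζω_n s + ω_n²: ω_n = √367.7 = 19.18 rad/s and 2ζω_n = 12, so ζ = 12/(2·19.18) = 0.313.

ω_n = 19.2 rad/s, ζ = 0.313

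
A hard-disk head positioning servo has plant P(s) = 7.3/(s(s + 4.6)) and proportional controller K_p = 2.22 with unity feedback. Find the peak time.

T_p = 0.951 s

The closed-loop denominator s² + 4.6s + 16.21 gives ω_n = √16.21 = 4.026 and ζ = 4.6/(2ω_n) = 0.5713.
Damped frequency ω_d = ω_n√(1−ζ²) = 3.304 rad/s, so peak time T_p = π/ω_d = 0.951 s.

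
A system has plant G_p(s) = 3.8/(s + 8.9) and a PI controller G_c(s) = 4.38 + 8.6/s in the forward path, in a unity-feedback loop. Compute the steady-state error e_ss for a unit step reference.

The open loop G_c(s)G_p(s) has a pole at the origin (type 1), so the static position error constant is infinite and e_ss = 1/(1+∞) = 0.

0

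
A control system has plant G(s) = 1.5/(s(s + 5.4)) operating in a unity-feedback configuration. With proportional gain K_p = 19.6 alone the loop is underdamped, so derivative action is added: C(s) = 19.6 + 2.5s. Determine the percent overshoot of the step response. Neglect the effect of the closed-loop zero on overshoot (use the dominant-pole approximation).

Forward path: (19.6 + 2.5s)·1.5/(s(s+5.4)). The closed-loop characteristic equation is s² + (5.4 + 1.5·2.5)s + 1.5·19.6 = 0.
That is s² + 9.15s + 29.4 = 0, so ω_n = 5.422 rad/s and ζ = 9.15/(2·5.422) = 0.8438.
%OS = 100·exp(−πζ/√(1−ζ²)) = 0.716%.

0.716%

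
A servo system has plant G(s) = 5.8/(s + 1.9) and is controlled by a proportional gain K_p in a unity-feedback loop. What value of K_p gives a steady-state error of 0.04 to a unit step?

K_p = 7.86

The loop is type 0, so e_ss(step) = 1/(1 + K_pos) with K_pos = K_p·G(0).
G(0) = 3.053. Require 1/(1 + K_p·3.053) = 0.04, so 1 + 3.053·K_p = 25.
K_p = (25 − 1)/3.053 = 7.86.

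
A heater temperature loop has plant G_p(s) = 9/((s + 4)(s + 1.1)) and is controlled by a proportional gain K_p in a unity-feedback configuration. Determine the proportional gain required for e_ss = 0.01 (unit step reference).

The loop is type 0, so e_ss(step) = 1/(1 + K_pos) with K_pos = K_p·G_p(0).
G_p(0) = 2.045. Require 1/(1 + K_p·2.045) = 0.01, so 1 + 2.045·K_p = 100.
K_p = (100 − 1)/2.045 = 48.4.

K_p = 48.4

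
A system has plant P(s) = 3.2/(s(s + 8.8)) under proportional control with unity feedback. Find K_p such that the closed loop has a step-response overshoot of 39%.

K_p = 73.4

From %OS = 100·exp(−πζ/√(1−ζ²)) = 39%, ζ = −ln(0.39)/√(π²+ln²(0.39)) = 0.2871.
Characteristic equation s² + 8.8s + 3.2K_p = 0 gives ζ = 8.8/(2√(3.2K_p)).
Setting ζ = 0.2871: √(3.2K_p) = 8.8/(2·0.2871) = 15.33, so K_p = 234.9/3.2 = 73.4.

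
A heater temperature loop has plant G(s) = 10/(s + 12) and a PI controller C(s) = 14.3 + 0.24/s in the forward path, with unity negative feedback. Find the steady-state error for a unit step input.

The open loop C(s)G(s) has a pole at the origin (type 1), so the static position error constant is infinite and e_ss = 1/(1+∞) = 0.

0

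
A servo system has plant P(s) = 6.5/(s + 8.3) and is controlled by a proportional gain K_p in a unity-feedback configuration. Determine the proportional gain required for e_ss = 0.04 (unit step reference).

K_p = 30.6

The loop is type 0, so e_ss(step) = 1/(1 + K_pos) with K_pos = K_p·P(0).
P(0) = 0.7831. Require 1/(1 + K_p·0.7831) = 0.04, so 1 + 0.7831·K_p = 25.
K_p = (25 − 1)/0.7831 = 30.6.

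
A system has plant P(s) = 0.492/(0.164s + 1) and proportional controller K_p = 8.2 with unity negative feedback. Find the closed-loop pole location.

s = -30.7

Closed loop: T(s) = K_p·P/(1+K_p·P) = 4.034/(0.164s + 1 + 4.034), with pole at s = −(1 + 4.034)/0.164 = −30.7.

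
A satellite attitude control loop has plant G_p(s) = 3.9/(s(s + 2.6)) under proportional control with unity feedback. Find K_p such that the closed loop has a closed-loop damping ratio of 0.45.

K_p = 2.14

Closed-loop characteristic equation: s² + 2.6s + K_p·3.9 = 0.
So ω_n = √(3.9K_p) and 2ζω_n = 2.6, giving ζ = 2.6/(2√(3.9K_p)).
Setting ζ = 0.45: √(3.9K_p) = 2.6/(2·0.45) = 2.889, so K_p = 8.346/3.9 = 2.14.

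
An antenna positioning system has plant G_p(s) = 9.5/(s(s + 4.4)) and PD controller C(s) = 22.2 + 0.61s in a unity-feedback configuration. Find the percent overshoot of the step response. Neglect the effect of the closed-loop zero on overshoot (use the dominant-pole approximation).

30.8%

Forward path: (22.2 + 0.61s)·9.5/(s(s+4.4)). The closed-loop characteristic equation is s² + (4.4 + 9.5·0.61)s + 9.5·22.2 = 0.
That is s² + 10.2s + 210.9 = 0, so ω_n = 14.52 rad/s and ζ = 10.2/(2·14.52) = 0.351.
%OS = 100·exp(−πζ/√(1−ζ²)) = 30.8%.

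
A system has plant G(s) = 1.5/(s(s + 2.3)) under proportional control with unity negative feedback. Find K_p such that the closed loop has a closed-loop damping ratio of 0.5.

K_p = 3.53

Closed-loop characteristic equation: s² + 2.3s + K_p·1.5 = 0.
So ω_n = √(1.5K_p) and 2ζω_n = 2.3, giving ζ = 2.3/(2√(1.5K_p)).
Setting ζ = 0.5: √(1.5K_p) = 2.3/(2·0.5) = 2.3, so K_p = 5.29/1.5 = 3.53.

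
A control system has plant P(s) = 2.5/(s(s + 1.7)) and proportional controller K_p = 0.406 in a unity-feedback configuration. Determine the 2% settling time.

T_s ≈ 4.71 s

The closed-loop denominator s² + 1.7s + 1.015 gives ω_n = √1.015 = 1.007 and ζ = 1.7/(2ω_n) = 0.8437.
2% settling time T_s ≈ 4/(ζω_n) = 4/0.85 = 4.71 s.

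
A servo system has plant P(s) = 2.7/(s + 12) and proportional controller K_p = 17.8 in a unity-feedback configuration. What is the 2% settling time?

Closed-loop transfer function: T(s) = K_p·P(s)/(1 + K_p·P(s)) = 48.06/(s + 12 + 48.06) = 48.06/(s + 60.06).
Time constant τ = 1/60.06 = 0.01665 s, so the 2% settling time is about 4τ = 0.0666 s.

T_s ≈ 0.0666 s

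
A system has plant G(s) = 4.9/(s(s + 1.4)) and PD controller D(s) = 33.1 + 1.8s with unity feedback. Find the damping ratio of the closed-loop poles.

Forward path: (33.1 + 1.8s)·4.9/(s(s+1.4)). The closed-loop characteristic equation is s² + (1.4 + 4.9·1.8)s + 4.9·33.1 = 0.
That is s² + 10.22s + 162.2 = 0, so ω_n = 12.74 rad/s and ζ = 10.22/(2·12.74) = 0.4012.

ζ = 0.401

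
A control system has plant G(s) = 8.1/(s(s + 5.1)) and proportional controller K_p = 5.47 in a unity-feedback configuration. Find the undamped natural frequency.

The closed-loop denominator is s(s+5.1) + 5.47·8.1 = s² + 5.1s + 44.31.
So ω_n² = 44.31 ⇒ ω_n = 6.656 rad/s, and ζ = 5.1/(2ω_n) = 0.383.

ω_n = 6.66 rad/s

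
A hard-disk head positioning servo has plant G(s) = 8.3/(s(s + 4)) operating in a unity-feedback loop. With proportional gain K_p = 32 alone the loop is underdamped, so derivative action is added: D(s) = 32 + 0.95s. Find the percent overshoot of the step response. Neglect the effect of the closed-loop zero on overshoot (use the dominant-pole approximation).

Forward path: (32 + 0.95s)·8.3/(s(s+4)). The closed-loop characteristic equation is s² + (4 + 8.3·0.95)s + 8.3·32 = 0.
That is s² + 11.89s + 265.6 = 0, so ω_n = 16.3 rad/s and ζ = 11.89/(2·16.3) = 0.3646.
%OS = 100·exp(−πζ/√(1−ζ²)) = 29.2%.

29.2%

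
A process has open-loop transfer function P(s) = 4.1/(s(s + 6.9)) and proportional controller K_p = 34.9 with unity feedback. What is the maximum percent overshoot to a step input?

The closed-loop denominator s² + 6.9s + 143.1 gives ω_n = √143.1 = 11.96 and ζ = 6.9/(2ω_n) = 0.2884.
%OS = 100·exp(−πζ/√(1−ζ²)) = 100·exp(−π·0.2884/√0.9168) = 38.8%.

38.8%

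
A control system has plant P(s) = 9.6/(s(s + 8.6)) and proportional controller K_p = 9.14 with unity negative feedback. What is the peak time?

T_p = 0.378 s

From 1 + K_pP(s) = 0: s² + 8.6s + 87.74 = 0 ⇒ ω_n = 9.367, ζ = 0.459.
Damped frequency ω_d = ω_n√(1−ζ²) = 8.322 rad/s, so peak time T_p = π/ω_d = 0.378 s.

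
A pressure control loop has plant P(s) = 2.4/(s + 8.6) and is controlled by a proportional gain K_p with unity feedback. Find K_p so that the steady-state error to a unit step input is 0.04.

The loop is type 0, so e_ss(step) = 1/(1 + K_pos) with K_pos = K_p·P(0).
P(0) = 0.2791. Require 1/(1 + K_p·0.2791) = 0.04, so 1 + 0.2791·K_p = 25.
K_p = (25 − 1)/0.2791 = 86.

K_p = 86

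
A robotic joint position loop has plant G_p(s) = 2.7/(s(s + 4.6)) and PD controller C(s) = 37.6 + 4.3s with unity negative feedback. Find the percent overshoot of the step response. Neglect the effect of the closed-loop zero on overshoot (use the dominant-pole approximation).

1.42%

Forward path: (37.6 + 4.3s)·2.7/(s(s+4.6)). The closed-loop characteristic equation is s² + (4.6 + 2.7·4.3)s + 2.7·37.6 = 0.
That is s² + 16.21s + 101.5 = 0, so ω_n = 10.08 rad/s and ζ = 16.21/(2·10.08) = 0.8044.
%OS = 100·exp(−πζ/√(1−ζ²)) = 1.42%.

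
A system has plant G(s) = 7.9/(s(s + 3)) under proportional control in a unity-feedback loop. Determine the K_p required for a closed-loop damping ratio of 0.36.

K_p = 2.2

Closed-loop characteristic equation: s² + 3s + K_p·7.9 = 0.
So ω_n = √(7.9K_p) and 2ζω_n = 3, giving ζ = 3/(2√(7.9K_p)).
Setting ζ = 0.36: √(7.9K_p) = 3/(2·0.36) = 4.167, so K_p = 17.36/7.9 = 2.2.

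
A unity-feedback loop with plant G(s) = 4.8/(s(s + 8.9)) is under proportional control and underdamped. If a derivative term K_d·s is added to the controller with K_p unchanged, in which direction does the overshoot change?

The derivative term adds K·K_d to the s-coefficient of the characteristic equation, raising 2ζω_n while ω_n is unchanged; ζ increases, so overshoot decreases.

decrease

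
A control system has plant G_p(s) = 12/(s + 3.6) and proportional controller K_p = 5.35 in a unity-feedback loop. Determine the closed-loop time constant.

τ = 0.0147 s

Closed-loop transfer function: T(s) = K_p·G_p(s)/(1 + K_p·G_p(s)) = 64.2/(s + 3.6 + 64.2) = 64.2/(s + 67.8).
Time constant τ = 1/67.8 = 0.0147 s.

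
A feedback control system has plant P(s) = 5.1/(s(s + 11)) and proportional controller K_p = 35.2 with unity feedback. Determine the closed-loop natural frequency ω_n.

With unity feedback the closed-loop characteristic equation is s² + 11s + 35.2·5.1 = s² + 11s + 179.5 = 0.
Matching s² + 2ζω_n s + ω_n²: ω_n = √179.5 = 13.4 rad/s and 2ζω_n = 11, so ζ = 11/(2·13.4) = 0.41.

ω_n = 13.4 rad/s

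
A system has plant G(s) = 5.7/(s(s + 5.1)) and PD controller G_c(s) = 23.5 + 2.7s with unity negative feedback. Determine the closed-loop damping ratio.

Forward path: (23.5 + 2.7s)·5.7/(s(s+5.1)). The closed-loop characteristic equation is s² + (5.1 + 5.7·2.7)s + 5.7·23.5 = 0.
That is s² + 20.49s + 134 = 0, so ω_n = 11.57 rad/s and ζ = 20.49/(2·11.57) = 0.8852.

ζ = 0.885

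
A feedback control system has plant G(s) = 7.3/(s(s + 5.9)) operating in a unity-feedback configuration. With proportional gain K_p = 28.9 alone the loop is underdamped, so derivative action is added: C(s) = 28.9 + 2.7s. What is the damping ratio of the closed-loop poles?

ζ = 0.882

Forward path: (28.9 + 2.7s)·7.3/(s(s+5.9)). The closed-loop characteristic equation is s² + (5.9 + 7.3·2.7)s + 7.3·28.9 = 0.
That is s² + 25.61s + 211 = 0, so ω_n = 14.52 rad/s and ζ = 25.61/(2·14.52) = 0.8816.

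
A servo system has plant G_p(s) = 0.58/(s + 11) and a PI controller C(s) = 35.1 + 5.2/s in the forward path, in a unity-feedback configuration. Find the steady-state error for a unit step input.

The open loop C(s)G_p(s) has a pole at the origin (type 1), so the static position error constant is infinite and e_ss = 1/(1+∞) = 0.

0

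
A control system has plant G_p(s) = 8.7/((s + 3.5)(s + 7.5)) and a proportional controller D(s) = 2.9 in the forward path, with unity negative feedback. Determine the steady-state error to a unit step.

0.51

The loop is type 0. Static position error constant K_pos = D(0)·G_p(0) = 2.9·0.3314 = 0.9611.
Steady-state error to a unit step: e_ss = 1/(1+K_pos) = 1/1.961 = 0.51.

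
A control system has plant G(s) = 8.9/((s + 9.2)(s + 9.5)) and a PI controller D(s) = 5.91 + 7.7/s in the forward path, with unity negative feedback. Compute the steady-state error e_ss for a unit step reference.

The open loop D(s)G(s) has a pole at the origin (type 1), so the static position error constant is infinite and e_ss = 1/(1+∞) = 0.

0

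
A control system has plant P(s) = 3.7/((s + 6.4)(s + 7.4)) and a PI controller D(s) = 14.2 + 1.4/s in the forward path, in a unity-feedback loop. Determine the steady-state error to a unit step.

0

The open loop D(s)P(s) has a pole at the origin (type 1), so the static position error constant is infinite and e_ss = 1/(1+∞) = 0.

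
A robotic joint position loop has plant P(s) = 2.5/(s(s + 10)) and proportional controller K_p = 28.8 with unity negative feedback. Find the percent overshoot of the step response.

10.1%

Closed-loop characteristic equation: s² + 10s + 72 = 0, so ω_n = 8.485 rad/s and ζ = 10/(2·8.485) = 0.5893.
%OS = 100·exp(−πζ/√(1−ζ²)) = 100·exp(−π·0.5893/√0.6528) = 10.1%.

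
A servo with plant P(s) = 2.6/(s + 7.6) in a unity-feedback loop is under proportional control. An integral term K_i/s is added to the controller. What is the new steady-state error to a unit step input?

The integrator makes K_pos = lim_{s→0} C(s)G(s) infinite, so e_ss = 1/(1+K_pos) = 0.

0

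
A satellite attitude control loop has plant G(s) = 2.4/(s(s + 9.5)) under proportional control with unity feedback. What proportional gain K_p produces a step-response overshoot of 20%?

From %OS = 100·exp(−πζ/√(1−ζ²)) = 20%, ζ = −ln(0.2)/√(π²+ln²(0.2)) = 0.4559.
Characteristic equation s² + 9.5s + 2.4K_p = 0 gives ζ = 9.5/(2√(2.4K_p)).
Setting ζ = 0.4559: √(2.4K_p) = 9.5/(2·0.4559) = 10.42, so K_p = 108.5/2.4 = 45.2.

K_p = 45.2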